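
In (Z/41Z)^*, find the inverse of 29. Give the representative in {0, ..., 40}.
29^(−1) ≡ 17 (mod 41)

Apply the extended Euclidean algorithm to (41, 29), tracking rows (r, s, t) with s·41 + t·29 = r. Each division r_prev = q·r_cur + r_new produces the new row as (previous row) − q·(current row):
  row A: (41, 1, 0)   [1·41 + 0·29 = 41]
  row B: (29, 0, 1)   [0·41 + 1·29 = 29]
  41 = 1·29 + 12   → row C = row A − 1·row B = (12, 1, −1)   [check: 1·41 − 1·29 = 12]
  29 = 2·12 + 5   → row D = row B − 2·row C = (5, −2, 3)   [check: −2·41 + 3·29 = 5]
  12 = 2·5 + 2   → row E = row C − 2·row D = (2, 5, −7)   [check: 5·41 − 7·29 = 2]
  5 = 2·2 + 1   → row F = row D − 2·row E = (1, −12, 17)   [check: −12·41 + 17·29 = 1]
  2 = 2·1 + 0   → remainder 0, stop. gcd = 1 (last nonzero row F).
The gcd is 1, so 29 is invertible mod 41. The last nonzero row gives −12·41 + 17·29 = 1, so t = 17. So 29^(−1) ≡ 17 (mod 41). Verify: 29 · 17 = 493 ≡ 1 (mod 41). ✓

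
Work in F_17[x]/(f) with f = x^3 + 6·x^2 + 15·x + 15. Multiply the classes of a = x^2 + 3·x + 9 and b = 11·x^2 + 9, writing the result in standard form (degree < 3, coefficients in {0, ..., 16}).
a · b ≡ 5·x^2 + 15 (mod f(x))

Multiply as integer polynomials: a · b = 11·x^4 + 33·x^3 + 108·x^2 + 27·x + 81. Reducing coefficients mod 17: a · b ≡ 11·x^4 + 16·x^3 + 6·x^2 + 10·x + 13. Now divide by f(x) = x^3 + 6·x^2 + 15·x + 15 in F_17[x], eliminating the leading term at each step:
  leading term 11·x^4: subtract (11·x)·f(x) = 11·x^4 + 15·x^3 + 12·x^2 + 12·x, leaving x^3 + 11·x^2 + 15·x + 13 (coefficients mod 17)
  leading term x^3: subtract (1)·f(x) = x^3 + 6·x^2 + 15·x + 15, leaving 5·x^2 + 15 (coefficients mod 17)
The degree is now < 3, so this is the remainder. Hence a · b ≡ 5·x^2 + 15 in F_17[x]/(f).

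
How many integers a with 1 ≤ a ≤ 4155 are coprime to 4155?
2208

The number of a ∈ {1, ..., 4155} with gcd(a, 4155) = 1 is by definition Euler's totient φ(4155). φ is multiplicative, with φ(p^e) = p^e − p^(e−1). Factorise 4155 = 3 · 5 · 277. Then
  φ(4155) = (3 − 1) · (5 − 1) · (277 − 1) = 2 · 4 · 276 = 2208.
So there are 2208 such integers.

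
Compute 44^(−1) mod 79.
Apply the extended Euclidean algorithm to (79, 44), tracking rows (r, s, t) with s·79 + t·44 = r. Each division r_prev = q·r_cur + r_new produces the new row as (previous row) − q·(current row):
  row A: (79, 1, 0)   [1·79 + 0·44 = 79]
  row B: (44, 0, 1)   [0·79 + 1·44 = 44]
  79 = 1·44 + 35   → row C = row A − 1·row B = (35, 1, −1)   [check: 1·79 − 1·44 = 35]
  44 = 1·35 + 9   → row D = row B − 1·row C = (9, −1, 2)   [check: −1·79 + 2·44 = 9]
  35 = 3·9 + 8   → row E = row C − 3·row D = (8, 4, −7)   [check: 4·79 − 7·44 = 8]
  9 = 1·8 + 1   → row F = row D − 1·row E = (1, −5, 9)   [check: −5·79 + 9·44 = 1]
  8 = 8·1 + 0   → remainder 0, stop. gcd = 1 (last nonzero row F).
The gcd is 1, so 44 is invertible mod 79. The last nonzero row gives −5·79 + 9·44 = 1, so t = 9. So 44^(−1) ≡ 9 (mod 79). Verify: 44 · 9 = 396 ≡ 1 (mod 79). ✓

Final answer: 44^(−1) ≡ 9 (mod 79)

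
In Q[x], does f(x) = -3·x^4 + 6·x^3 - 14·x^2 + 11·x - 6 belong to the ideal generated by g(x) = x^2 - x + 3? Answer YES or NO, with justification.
In Q[x] the ideal (g) consists of all multiples of g, so f ∈ (g) iff g | f, i.e. iff the remainder of f on division by g is 0. Divide f by g (g is monic, so eliminate the leading term of the running remainder at each step):
  leading term -3·x^4: subtract (-3·x^2)·g(x) = -3·x^4 + 3·x^3 - 9·x^2, leaving 3·x^3 - 5·x^2 + 11·x - 6
  leading term 3·x^3: subtract (3·x)·g(x) = 3·x^3 - 3·x^2 + 9·x, leaving -2·x^2 + 2·x - 6
  leading term -2·x^2: subtract (-2)·g(x) = -2·x^2 + 2·x - 6, leaving 0
The remainder is 0, so f(x) = g(x) · h(x) with h(x) = -3·x^2 + 3·x - 2. Hence g | f, i.e. f ∈ (g).

Final answer: YES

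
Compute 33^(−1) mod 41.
Apply the extended Euclidean algorithm to (41, 33), tracking rows (r, s, t) with s·41 + t·33 = r. Each division r_prev = q·r_cur + r_new produces the new row as (previous row) − q·(current row):
  row A: (41, 1, 0)   [1·41 + 0·33 = 41]
  row B: (33, 0, 1)   [0·41 + 1·33 = 33]
  41 = 1·33 + 8   → row C = row A − 1·row B = (8, 1, −1)   [check: 1·41 − 1·33 = 8]
  33 = 4·8 + 1   → row D = row B − 4·row C = (1, −4, 5)   [check: −4·41 + 5·33 = 1]
  8 = 8·1 + 0   → remainder 0, stop. gcd = 1 (last nonzero row D).
The gcd is 1, so 33 is invertible mod 41. The last nonzero row gives −4·41 + 5·33 = 1, so t = 5. So 33^(−1) ≡ 5 (mod 41). Verify: 33 · 5 = 165 ≡ 1 (mod 41). ✓

Final answer: 33^(−1) ≡ 5 (mod 41)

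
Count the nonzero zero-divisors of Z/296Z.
Z/296Z has 151 nonzero zero-divisors

In Z/296Z each nonzero element is either a unit (gcd with 296 is 1) or a zero-divisor (gcd > 1). The number of units is φ(296): factorise 296 = 2^3 · 37, so φ(296) = (2^3 − 2^2) · (37 − 1) = 4 · 36 = 144. The nonzero elements number 296 − 1 = 295. Hence the nonzero zero-divisors number 295 − 144 = 151.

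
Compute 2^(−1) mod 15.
2^(−1) ≡ 8 (mod 15)

Apply the extended Euclidean algorithm to (15, 2), tracking rows (r, s, t) with s·15 + t·2 = r. Each division r_prev = q·r_cur + r_new produces the new row as (previous row) − q·(current row):
  row A: (15, 1, 0)   [1·15 + 0·2 = 15]
  row B: (2, 0, 1)   [0·15 + 1·2 = 2]
  15 = 7·2 + 1   → row C = row A − 7·row B = (1, 1, −7)   [check: 1·15 − 7·2 = 1]
  2 = 2·1 + 0   → remainder 0, stop. gcd = 1 (last nonzero row C).
The gcd is 1, so 2 is invertible mod 15. The last nonzero row gives 1·15 − 7·2 = 1, so t = −7. So 2^(−1) ≡ −7 ≡ 8 (mod 15). Verify: 2 · 8 = 16 ≡ 1 (mod 15). ✓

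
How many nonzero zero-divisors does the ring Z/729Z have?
Z/729Z has 242 nonzero zero-divisors

In Z/729Z each nonzero element is either a unit (gcd with 729 is 1) or a zero-divisor (gcd > 1). The number of units is φ(729): factorise 729 = 3^6, so φ(729) = (3^6 − 3^5) = 486 = 486. The nonzero elements number 729 − 1 = 728. Hence the nonzero zero-divisors number 728 − 486 = 242.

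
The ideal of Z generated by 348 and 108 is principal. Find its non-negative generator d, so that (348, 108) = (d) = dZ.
(348, 108) = (12); d = 12

In the PID Z, (a, b) is generated by gcd(a, b). Compute gcd(348, 108) with the extended Euclidean algorithm, tracking rows (r, s, t) with s·348 + t·108 = r:
  row A: (348, 1, 0)   [1·348 + 0·108 = 348]
  row B: (108, 0, 1)   [0·348 + 1·108 = 108]
  348 = 3·108 + 24   → row C = row A − 3·row B = (24, 1, −3)   [check: 1·348 − 3·108 = 24]
  108 = 4·24 + 12   → row D = row B − 4·row C = (12, −4, 13)   [check: −4·348 + 13·108 = 12]
  24 = 2·12 + 0   → remainder 0, stop. gcd = 12 (last nonzero row D).
So gcd(348, 108) = 12, with Bézout identity −4·348 + 13·108 = 12. Containment (⊇): the Bézout identity exhibits 12 as an element of (348, 108), giving (12) ⊆ (348, 108). Containment (⊆): since 12 | 348 and 12 | 108 (348 = 12·29, 108 = 12·9), every Z-linear combination of 348 and 108 is divisible by 12, so (348, 108) ⊆ (12). Therefore (348, 108) = (12), d = 12.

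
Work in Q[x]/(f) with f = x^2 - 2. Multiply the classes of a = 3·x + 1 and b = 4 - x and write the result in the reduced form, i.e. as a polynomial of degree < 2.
First multiply in Q[x] without reducing: a · b = -3·x^2 + 11·x + 4. Now divide by f(x) = x^2 - 2, eliminating the leading term at each step:
  leading term -3·x^2: subtract (-3)·f(x) = 6 - 3·x^2, leaving 11·x - 2
The degree is now < 2, so this is the remainder. Hence a · b ≡ 11·x - 2 in Q[x]/(f).

Final answer: a · b ≡ 11·x - 2 (mod f(x))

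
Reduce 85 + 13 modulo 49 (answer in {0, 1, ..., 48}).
0

Reduce the summands first: 85 ≡ 36 (mod 49), so 85 + 13 ≡ 36 + 13 (mod 49). 36 + 13 = 49; 49 = 1·49 + 0, so (85 + 13) mod 49 = 0.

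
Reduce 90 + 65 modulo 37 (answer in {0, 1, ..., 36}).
7

Reduce the summands first: 90 ≡ 16, 65 ≡ 28 (mod 37), so 90 + 65 ≡ 16 + 28 (mod 37). 16 + 28 = 44; 44 = 1·37 + 7, so (90 + 65) mod 37 = 7.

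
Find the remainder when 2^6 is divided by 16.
0

Use repeated squaring. Binary(6) = 110. Walk through the bits of the exponent 6 left-to-right: at each bit after the leading one, square the running value, then multiply by 2 if the bit is 1 (always reducing mod 16):
  bit 1 = 1 (leading): start with 2.
  bit 2 = 1: square 2^2 = 4; bit is 1, so multiply 4·2 = 8 (mod 16).
  bit 3 = 0: square 8^2 = 64 ≡ 0 (mod 16).
Final value: 2^6 ≡ 0 (mod 16).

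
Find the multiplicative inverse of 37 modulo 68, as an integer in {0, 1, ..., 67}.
37^(−1) ≡ 57 (mod 68)

Apply the extended Euclidean algorithm to (68, 37), tracking rows (r, s, t) with s·68 + t·37 = r. Each division r_prev = q·r_cur + r_new produces the new row as (previous row) − q·(current row):
  row A: (68, 1, 0)   [1·68 + 0·37 = 68]
  row B: (37, 0, 1)   [0·68 + 1·37 = 37]
  68 = 1·37 + 31   → row C = row A − 1·row B = (31, 1, −1)   [check: 1·68 − 1·37 = 31]
  37 = 1·31 + 6   → row D = row B − 1·row C = (6, −1, 2)   [check: −1·68 + 2·37 = 6]
  31 = 5·6 + 1   → row E = row C − 5·row D = (1, 6, −11)   [check: 6·68 − 11·37 = 1]
  6 = 6·1 + 0   → remainder 0, stop. gcd = 1 (last nonzero row E).
The gcd is 1, so 37 is invertible mod 68. The last nonzero row gives 6·68 − 11·37 = 1, so t = −11. So 37^(−1) ≡ −11 ≡ 57 (mod 68). Verify: 37 · 57 = 2109 ≡ 1 (mod 68). ✓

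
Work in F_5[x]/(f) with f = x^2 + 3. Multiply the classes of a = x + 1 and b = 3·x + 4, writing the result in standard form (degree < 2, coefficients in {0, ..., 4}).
Multiply as integer polynomials: a · b = 3·x^2 + 7·x + 4. Reducing coefficients mod 5: a · b ≡ 3·x^2 + 2·x + 4. Now divide by f(x) = x^2 + 3 in F_5[x], eliminating the leading term at each step:
  leading term 3·x^2: subtract (3)·f(x) = 3·x^2 + 4, leaving 2·x (coefficients mod 5)
The degree is now < 2, so this is the remainder. Hence a · b ≡ 2·x in F_5[x]/(f).

Final answer: a · b ≡ 2·x (mod f(x))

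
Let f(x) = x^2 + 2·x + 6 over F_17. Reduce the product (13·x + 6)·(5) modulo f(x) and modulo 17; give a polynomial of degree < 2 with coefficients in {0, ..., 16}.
Multiply as integer polynomials: a · b = 65·x + 30. Reducing coefficients mod 17: a · b ≡ 14·x + 13. This already has degree < 2, so no reduction by f is needed. Hence a · b ≡ 14·x + 13 in F_17[x]/(f).

Final answer: a · b ≡ 14·x + 13 (mod f(x))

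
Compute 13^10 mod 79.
Use repeated squaring. Binary(10) = 1010. Walk through the bits of the exponent 10 left-to-right: at each bit after the leading one, square the running value, then multiply by 13 if the bit is 1 (always reducing mod 79):
  bit 1 = 1 (leading): start with 13.
  bit 2 = 0: square 13^2 = 169 ≡ 11 (mod 79).
  bit 3 = 1: square 11^2 = 121 ≡ 42; bit is 1, so multiply 42·13 = 546 ≡ 72 (mod 79).
  bit 4 = 0: square 72^2 = 5184 ≡ 49 (mod 79).
Final value: 13^10 ≡ 49 (mod 79).

Final answer: 49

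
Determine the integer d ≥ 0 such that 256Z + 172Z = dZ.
(256, 172) = (4); d = 4

In the PID Z, (a, b) is generated by gcd(a, b). Compute gcd(256, 172) with the extended Euclidean algorithm, tracking rows (r, s, t) with s·256 + t·172 = r:
  row A: (256, 1, 0)   [1·256 + 0·172 = 256]
  row B: (172, 0, 1)   [0·256 + 1·172 = 172]
  256 = 1·172 + 84   → row C = row A − 1·row B = (84, 1, −1)   [check: 1·256 − 1·172 = 84]
  172 = 2·84 + 4   → row D = row B − 2·row C = (4, −2, 3)   [check: −2·256 + 3·172 = 4]
  84 = 21·4 + 0   → remainder 0, stop. gcd = 4 (last nonzero row D).
So gcd(256, 172) = 4, with Bézout identity −2·256 + 3·172 = 4. Containment (⊇): the Bézout identity exhibits 4 as an element of (256, 172), giving (4) ⊆ (256, 172). Containment (⊆): since 4 | 256 and 4 | 172 (256 = 4·64, 172 = 4·43), every Z-linear combination of 256 and 172 is divisible by 4, so (256, 172) ⊆ (4). Therefore (256, 172) = (4), d = 4.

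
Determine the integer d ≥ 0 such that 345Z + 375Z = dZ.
(345, 375) = (15); d = 15

In the PID Z, (a, b) is generated by gcd(a, b). Compute gcd(375, 345) with the extended Euclidean algorithm, tracking rows (r, s, t) with s·375 + t·345 = r:
  row A: (375, 1, 0)   [1·375 + 0·345 = 375]
  row B: (345, 0, 1)   [0·375 + 1·345 = 345]
  375 = 1·345 + 30   → row C = row A − 1·row B = (30, 1, −1)   [check: 1·375 − 1·345 = 30]
  345 = 11·30 + 15   → row D = row B − 11·row C = (15, −11, 12)   [check: −11·375 + 12·345 = 15]
  30 = 2·15 + 0   → remainder 0, stop. gcd = 15 (last nonzero row D).
So gcd(345, 375) = 15, with Bézout identity −11·375 + 12·345 = 15. Containment (⊇): the Bézout identity exhibits 15 as an element of (345, 375), giving (15) ⊆ (345, 375). Containment (⊆): since 15 | 345 and 15 | 375 (345 = 15·23, 375 = 15·25), every Z-linear combination of 345 and 375 is divisible by 15, so (345, 375) ⊆ (15). Therefore (345, 375) = (15), d = 15.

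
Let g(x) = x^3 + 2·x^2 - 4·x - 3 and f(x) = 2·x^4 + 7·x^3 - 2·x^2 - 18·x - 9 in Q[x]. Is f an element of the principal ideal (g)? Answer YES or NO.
YES

In Q[x] the ideal (g) consists of all multiples of g, so f ∈ (g) iff g | f, i.e. iff the remainder of f on division by g is 0. Divide f by g (g is monic, so eliminate the leading term of the running remainder at each step):
  leading term 2·x^4: subtract (2·x)·g(x) = 2·x^4 + 4·x^3 - 8·x^2 - 6·x, leaving 3·x^3 + 6·x^2 - 12·x - 9
  leading term 3·x^3: subtract (3)·g(x) = 3·x^3 + 6·x^2 - 12·x - 9, leaving 0
The remainder is 0, so f(x) = g(x) · h(x) with h(x) = 2·x + 3. Hence g | f, i.e. f ∈ (g).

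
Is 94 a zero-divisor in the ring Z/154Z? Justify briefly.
gcd(94, 154) = 2 > 1, so 94 is not a unit in Z/154Z. In Z/nZ every nonzero non-unit is a zero-divisor: explicitly, take b = 154/gcd = 77 ≠ 0 (mod 154); then 94·77 = 7238 = 47·154, i.e. 94·77 ≡ 0 (mod 154). So 94 is a zero-divisor.

Final answer: YES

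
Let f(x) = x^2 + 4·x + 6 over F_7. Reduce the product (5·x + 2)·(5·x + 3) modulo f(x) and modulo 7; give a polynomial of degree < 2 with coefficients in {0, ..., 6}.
a · b ≡ 2·x + 3 (mod f(x))

Multiply as integer polynomials: a · b = 25·x^2 + 25·x + 6. Reducing coefficients mod 7: a · b ≡ 4·x^2 + 4·x + 6. Now divide by f(x) = x^2 + 4·x + 6 in F_7[x], eliminating the leading term at each step:
  leading term 4·x^2: subtract (4)·f(x) = 4·x^2 + 2·x + 3, leaving 2·x + 3 (coefficients mod 7)
The degree is now < 2, so this is the remainder. Hence a · b ≡ 2·x + 3 in F_7[x]/(f).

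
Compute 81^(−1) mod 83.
81^(−1) ≡ 41 (mod 83)

Apply the extended Euclidean algorithm to (83, 81), tracking rows (r, s, t) with s·83 + t·81 = r. Each division r_prev = q·r_cur + r_new produces the new row as (previous row) − q·(current row):
  row A: (83, 1, 0)   [1·83 + 0·81 = 83]
  row B: (81, 0, 1)   [0·83 + 1·81 = 81]
  83 = 1·81 + 2   → row C = row A − 1·row B = (2, 1, −1)   [check: 1·83 − 1·81 = 2]
  81 = 40·2 + 1   → row D = row B − 40·row C = (1, −40, 41)   [check: −40·83 + 41·81 = 1]
  2 = 2·1 + 0   → remainder 0, stop. gcd = 1 (last nonzero row D).
The gcd is 1, so 81 is invertible mod 83. The last nonzero row gives −40·83 + 41·81 = 1, so t = 41. So 81^(−1) ≡ 41 (mod 83). Verify: 81 · 41 = 3321 ≡ 1 (mod 83). ✓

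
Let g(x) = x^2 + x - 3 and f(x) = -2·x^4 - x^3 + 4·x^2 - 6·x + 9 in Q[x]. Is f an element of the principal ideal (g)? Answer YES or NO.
YES

In Q[x] the ideal (g) consists of all multiples of g, so f ∈ (g) iff g | f, i.e. iff the remainder of f on division by g is 0. Divide f by g (g is monic, so eliminate the leading term of the running remainder at each step):
  leading term -2·x^4: subtract (-2·x^2)·g(x) = -2·x^4 - 2·x^3 + 6·x^2, leaving x^3 - 2·x^2 - 6·x + 9
  leading term x^3: subtract (x)·g(x) = x^3 + x^2 - 3·x, leaving -3·x^2 - 3·x + 9
  leading term -3·x^2: subtract (-3)·g(x) = -3·x^2 - 3·x + 9, leaving 0
The remainder is 0, so f(x) = g(x) · h(x) with h(x) = -2·x^2 + x - 3. Hence g | f, i.e. f ∈ (g).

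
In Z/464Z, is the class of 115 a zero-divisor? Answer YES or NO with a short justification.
gcd(115, 464) = 1, so 115 is a unit in Z/464Z (it has a multiplicative inverse). A unit cannot be a zero-divisor: if 115·b ≡ 0 then multiplying both sides by 115^(−1) gives b ≡ 0. So 115 is not a zero-divisor.

Final answer: NO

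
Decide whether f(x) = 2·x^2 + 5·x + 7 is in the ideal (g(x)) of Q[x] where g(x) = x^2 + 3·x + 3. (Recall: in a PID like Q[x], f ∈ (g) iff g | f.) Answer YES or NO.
NO

In Q[x] the ideal (g) consists of all multiples of g, so f ∈ (g) iff g | f, i.e. iff the remainder of f on division by g is 0. Divide f by g (g is monic, so eliminate the leading term of the running remainder at each step):
  leading term 2·x^2: subtract (2)·g(x) = 2·x^2 + 6·x + 6, leaving 1 - x
The remainder r(x) = 1 - x ≠ 0 (and deg r < deg g), so g ∤ f, i.e. f ∉ (g).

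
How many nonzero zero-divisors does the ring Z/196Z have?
In Z/196Z each nonzero element is either a unit (gcd with 196 is 1) or a zero-divisor (gcd > 1). The number of units is φ(196): factorise 196 = 2^2 · 7^2, so φ(196) = (2^2 − 2^1) · (7^2 − 7^1) = 2 · 42 = 84. The nonzero elements number 196 − 1 = 195. Hence the nonzero zero-divisors number 195 − 84 = 111.

Final answer: Z/196Z has 111 nonzero zero-divisors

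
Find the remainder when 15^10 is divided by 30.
15

Use repeated squaring. Binary(10) = 1010. Walk through the bits of the exponent 10 left-to-right: at each bit after the leading one, square the running value, then multiply by 15 if the bit is 1 (always reducing mod 30):
  bit 1 = 1 (leading): start with 15.
  bit 2 = 0: square 15^2 = 225 ≡ 15 (mod 30).
  bit 3 = 1: square 15^2 = 225 ≡ 15; bit is 1, so multiply 15·15 = 225 ≡ 15 (mod 30).
  bit 4 = 0: square 15^2 = 225 ≡ 15 (mod 30).
Final value: 15^10 ≡ 15 (mod 30).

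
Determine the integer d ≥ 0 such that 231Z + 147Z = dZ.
(231, 147) = (21); d = 21

In the PID Z, (a, b) is generated by gcd(a, b). Compute gcd(231, 147) with the extended Euclidean algorithm, tracking rows (r, s, t) with s·231 + t·147 = r:
  row A: (231, 1, 0)   [1·231 + 0·147 = 231]
  row B: (147, 0, 1)   [0·231 + 1·147 = 147]
  231 = 1·147 + 84   → row C = row A − 1·row B = (84, 1, −1)   [check: 1·231 − 1·147 = 84]
  147 = 1·84 + 63   → row D = row B − 1·row C = (63, −1, 2)   [check: −1·231 + 2·147 = 63]
  84 = 1·63 + 21   → row E = row C − 1·row D = (21, 2, −3)   [check: 2·231 − 3·147 = 21]
  63 = 3·21 + 0   → remainder 0, stop. gcd = 21 (last nonzero row E).
So gcd(231, 147) = 21, with Bézout identity 2·231 − 3·147 = 21. Containment (⊇): the Bézout identity exhibits 21 as an element of (231, 147), giving (21) ⊆ (231, 147). Containment (⊆): since 21 | 231 and 21 | 147 (231 = 21·11, 147 = 21·7), every Z-linear combination of 231 and 147 is divisible by 21, so (231, 147) ⊆ (21). Therefore (231, 147) = (21), d = 21.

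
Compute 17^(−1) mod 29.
Apply the extended Euclidean algorithm to (29, 17), tracking rows (r, s, t) with s·29 + t·17 = r. Each division r_prev = q·r_cur + r_new produces the new row as (previous row) − q·(current row):
  row A: (29, 1, 0)   [1·29 + 0·17 = 29]
  row B: (17, 0, 1)   [0·29 + 1·17 = 17]
  29 = 1·17 + 12   → row C = row A − 1·row B = (12, 1, −1)   [check: 1·29 − 1·17 = 12]
  17 = 1·12 + 5   → row D = row B − 1·row C = (5, −1, 2)   [check: −1·29 + 2·17 = 5]
  12 = 2·5 + 2   → row E = row C − 2·row D = (2, 3, −5)   [check: 3·29 − 5·17 = 2]
  5 = 2·2 + 1   → row F = row D − 2·row E = (1, −7, 12)   [check: −7·29 + 12·17 = 1]
  2 = 2·1 + 0   → remainder 0, stop. gcd = 1 (last nonzero row F).
The gcd is 1, so 17 is invertible mod 29. The last nonzero row gives −7·29 + 12·17 = 1, so t = 12. So 17^(−1) ≡ 12 (mod 29). Verify: 17 · 12 = 204 ≡ 1 (mod 29). ✓

Final answer: 17^(−1) ≡ 12 (mod 29)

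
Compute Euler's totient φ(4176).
φ(4176) = 1344

φ is multiplicative, with φ(p^e) = p^e − p^(e−1). Factorise 4176 = 2^4 · 3^2 · 29. Then
  φ(4176) = (2^4 − 2^3) · (3^2 − 3^1) · (29 − 1) = 8 · 6 · 28 = 1344.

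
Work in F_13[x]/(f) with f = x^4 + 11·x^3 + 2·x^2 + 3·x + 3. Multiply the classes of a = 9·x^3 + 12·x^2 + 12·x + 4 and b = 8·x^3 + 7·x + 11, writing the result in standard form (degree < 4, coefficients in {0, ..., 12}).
a · b ≡ 2·x^3 + 6·x^2 + 9·x + 2 (mod f(x))

Multiply as integer polynomials: a · b = 72·x^6 + 96·x^5 + 159·x^4 + 215·x^3 + 216·x^2 + 160·x + 44. Reducing coefficients mod 13: a · b ≡ 7·x^6 + 5·x^5 + 3·x^4 + 7·x^3 + 8·x^2 + 4·x + 5. Now divide by f(x) = x^4 + 11·x^3 + 2·x^2 + 3·x + 3 in F_13[x], eliminating the leading term at each step:
  leading term 7·x^6: subtract (7·x^2)·f(x) = 7·x^6 + 12·x^5 + x^4 + 8·x^3 + 8·x^2, leaving 6·x^5 + 2·x^4 + 12·x^3 + 4·x + 5 (coefficients mod 13)
  leading term 6·x^5: subtract (6·x)·f(x) = 6·x^5 + x^4 + 12·x^3 + 5·x^2 + 5·x, leaving x^4 + 8·x^2 + 12·x + 5 (coefficients mod 13)
  leading term x^4: subtract (1)·f(x) = x^4 + 11·x^3 + 2·x^2 + 3·x + 3, leaving 2·x^3 + 6·x^2 + 9·x + 2 (coefficients mod 13)
The degree is now < 4, so this is the remainder. Hence a · b ≡ 2·x^3 + 6·x^2 + 9·x + 2 in F_13[x]/(f).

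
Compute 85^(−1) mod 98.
Apply the extended Euclidean algorithm to (98, 85), tracking rows (r, s, t) with s·98 + t·85 = r. Each division r_prev = q·r_cur + r_new produces the new row as (previous row) − q·(current row):
  row A: (98, 1, 0)   [1·98 + 0·85 = 98]
  row B: (85, 0, 1)   [0·98 + 1·85 = 85]
  98 = 1·85 + 13   → row C = row A − 1·row B = (13, 1, −1)   [check: 1·98 − 1·85 = 13]
  85 = 6·13 + 7   → row D = row B − 6·row C = (7, −6, 7)   [check: −6·98 + 7·85 = 7]
  13 = 1·7 + 6   → row E = row C − 1·row D = (6, 7, −8)   [check: 7·98 − 8·85 = 6]
  7 = 1·6 + 1   → row F = row D − 1·row E = (1, −13, 15)   [check: −13·98 + 15·85 = 1]
  6 = 6·1 + 0   → remainder 0, stop. gcd = 1 (last nonzero row F).
The gcd is 1, so 85 is invertible mod 98. The last nonzero row gives −13·98 + 15·85 = 1, so t = 15. So 85^(−1) ≡ 15 (mod 98). Verify: 85 · 15 = 1275 ≡ 1 (mod 98). ✓

Final answer: 85^(−1) ≡ 15 (mod 98)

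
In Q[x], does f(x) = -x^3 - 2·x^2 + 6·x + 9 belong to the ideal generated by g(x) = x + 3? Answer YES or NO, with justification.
In Q[x] the ideal (g) consists of all multiples of g, so f ∈ (g) iff g | f, i.e. iff the remainder of f on division by g is 0. Divide f by g (g is monic, so eliminate the leading term of the running remainder at each step):
  leading term -x^3: subtract (-x^2)·g(x) = -x^3 - 3·x^2, leaving x^2 + 6·x + 9
  leading term x^2: subtract (x)·g(x) = x^2 + 3·x, leaving 3·x + 9
  leading term 3·x: subtract (3)·g(x) = 3·x + 9, leaving 0
The remainder is 0, so f(x) = g(x) · h(x) with h(x) = -x^2 + x + 3. Hence g | f, i.e. f ∈ (g).

Final answer: YES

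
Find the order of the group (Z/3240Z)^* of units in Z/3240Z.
(Z/3240Z)^* consists of the classes a with gcd(a, 3240) = 1, so its order is φ(3240). φ is multiplicative, with φ(p^e) = p^e − p^(e−1). Factorise 3240 = 2^3 · 3^4 · 5. Then
  φ(3240) = (2^3 − 2^2) · (3^4 − 3^3) · (5 − 1) = 4 · 54 · 4 = 864.
Thus |(Z/3240Z)^*| = 864.

Final answer: |(Z/3240Z)^*| = 864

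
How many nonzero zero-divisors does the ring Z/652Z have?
Z/652Z has 327 nonzero zero-divisors

In Z/652Z each nonzero element is either a unit (gcd with 652 is 1) or a zero-divisor (gcd > 1). The number of units is φ(652): factorise 652 = 2^2 · 163, so φ(652) = (2^2 − 2^1) · (163 − 1) = 2 · 162 = 324. The nonzero elements number 652 − 1 = 651. Hence the nonzero zero-divisors number 651 − 324 = 327.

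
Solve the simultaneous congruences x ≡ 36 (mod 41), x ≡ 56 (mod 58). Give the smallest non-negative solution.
x ≡ 2086 (mod 2378); the representative in [0, 2378) is 2086

The moduli 41, 58 are pairwise coprime, so by the CRT there is a unique solution mod 41·58 = 2378.
Solve by successive substitution. Start with x ≡ 36 (mod 41).
  Combine with x ≡ 56 (mod 58): write x = 36 + 41·t and require 36 + 41·t ≡ 56 (mod 58), i.e. 41·t ≡ 56 − 36 ≡ 20 (mod 58). Since 41^(−1) ≡ 17 (mod 58), t ≡ 17·20 ≡ 50 (mod 58). So x ≡ 36 + 41·50 = 2086 (mod 2378).
Unique solution in [0, 2378): x = 2086.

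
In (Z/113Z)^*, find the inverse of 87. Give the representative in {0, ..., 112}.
87^(−1) ≡ 13 (mod 113)

Apply the extended Euclidean algorithm to (113, 87), tracking rows (r, s, t) with s·113 + t·87 = r. Each division r_prev = q·r_cur + r_new produces the new row as (previous row) − q·(current row):
  row A: (113, 1, 0)   [1·113 + 0·87 = 113]
  row B: (87, 0, 1)   [0·113 + 1·87 = 87]
  113 = 1·87 + 26   → row C = row A − 1·row B = (26, 1, −1)   [check: 1·113 − 1·87 = 26]
  87 = 3·26 + 9   → row D = row B − 3·row C = (9, −3, 4)   [check: −3·113 + 4·87 = 9]
  26 = 2·9 + 8   → row E = row C − 2·row D = (8, 7, −9)   [check: 7·113 − 9·87 = 8]
  9 = 1·8 + 1   → row F = row D − 1·row E = (1, −10, 13)   [check: −10·113 + 13·87 = 1]
  8 = 8·1 + 0   → remainder 0, stop. gcd = 1 (last nonzero row F).
The gcd is 1, so 87 is invertible mod 113. The last nonzero row gives −10·113 + 13·87 = 1, so t = 13. So 87^(−1) ≡ 13 (mod 113). Verify: 87 · 13 = 1131 ≡ 1 (mod 113). ✓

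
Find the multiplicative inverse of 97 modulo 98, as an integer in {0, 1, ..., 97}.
97^(−1) ≡ 97 (mod 98)

Apply the extended Euclidean algorithm to (98, 97), tracking rows (r, s, t) with s·98 + t·97 = r. Each division r_prev = q·r_cur + r_new produces the new row as (previous row) − q·(current row):
  row A: (98, 1, 0)   [1·98 + 0·97 = 98]
  row B: (97, 0, 1)   [0·98 + 1·97 = 97]
  98 = 1·97 + 1   → row C = row A − 1·row B = (1, 1, −1)   [check: 1·98 − 1·97 = 1]
  97 = 97·1 + 0   → remainder 0, stop. gcd = 1 (last nonzero row C).
The gcd is 1, so 97 is invertible mod 98. The last nonzero row gives 1·98 − 1·97 = 1, so t = −1. So 97^(−1) ≡ −1 ≡ 97 (mod 98). Verify: 97 · 97 = 9409 ≡ 1 (mod 98). ✓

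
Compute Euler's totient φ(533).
φ(533) = 480

φ is multiplicative, with φ(p^e) = p^e − p^(e−1). Factorise 533 = 13 · 41. Then
  φ(533) = (13 − 1) · (41 − 1) = 12 · 40 = 480.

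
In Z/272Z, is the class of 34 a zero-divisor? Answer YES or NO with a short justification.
gcd(34, 272) = 34 > 1, so 34 is not a unit in Z/272Z. In Z/nZ every nonzero non-unit is a zero-divisor: explicitly, take b = 272/gcd = 8 ≠ 0 (mod 272); then 34·8 = 272 = 1·272, i.e. 34·8 ≡ 0 (mod 272). So 34 is a zero-divisor.

Final answer: YES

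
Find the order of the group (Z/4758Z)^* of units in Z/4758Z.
|(Z/4758Z)^*| = 1440

(Z/4758Z)^* consists of the classes a with gcd(a, 4758) = 1, so its order is φ(4758). φ is multiplicative, with φ(p^e) = p^e − p^(e−1). Factorise 4758 = 2 · 3 · 13 · 61. Then
  φ(4758) = (2 − 1) · (3 − 1) · (13 − 1) · (61 − 1) = 1 · 2 · 12 · 60 = 1440.
Thus |(Z/4758Z)^*| = 1440.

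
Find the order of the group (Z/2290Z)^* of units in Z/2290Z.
(Z/2290Z)^* consists of the classes a with gcd(a, 2290) = 1, so its order is φ(2290). φ is multiplicative, with φ(p^e) = p^e − p^(e−1). Factorise 2290 = 2 · 5 · 229. Then
  φ(2290) = (2 − 1) · (5 − 1) · (229 − 1) = 1 · 4 · 228 = 912.
Thus |(Z/2290Z)^*| = 912.

Final answer: |(Z/2290Z)^*| = 912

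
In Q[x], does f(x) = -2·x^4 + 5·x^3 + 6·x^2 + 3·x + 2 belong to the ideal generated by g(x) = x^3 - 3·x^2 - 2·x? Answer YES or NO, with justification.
NO

In Q[x] the ideal (g) consists of all multiples of g, so f ∈ (g) iff g | f, i.e. iff the remainder of f on division by g is 0. Divide f by g (g is monic, so eliminate the leading term of the running remainder at each step):
  leading term -2·x^4: subtract (-2·x)·g(x) = -2·x^4 + 6·x^3 + 4·x^2, leaving -x^3 + 2·x^2 + 3·x + 2
  leading term -x^3: subtract (-1)·g(x) = -x^3 + 3·x^2 + 2·x, leaving -x^2 + x + 2
The remainder r(x) = -x^2 + x + 2 ≠ 0 (and deg r < deg g), so g ∤ f, i.e. f ∉ (g).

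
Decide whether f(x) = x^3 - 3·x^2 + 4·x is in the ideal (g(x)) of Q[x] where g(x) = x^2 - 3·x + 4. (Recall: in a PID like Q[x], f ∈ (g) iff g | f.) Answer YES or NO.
In Q[x] the ideal (g) consists of all multiples of g, so f ∈ (g) iff g | f, i.e. iff the remainder of f on division by g is 0. Divide f by g (g is monic, so eliminate the leading term of the running remainder at each step):
  leading term x^3: subtract (x)·g(x) = x^3 - 3·x^2 + 4·x, leaving 0
The remainder is 0, so f(x) = g(x) · h(x) with h(x) = x. Hence g | f, i.e. f ∈ (g).

Final answer: YES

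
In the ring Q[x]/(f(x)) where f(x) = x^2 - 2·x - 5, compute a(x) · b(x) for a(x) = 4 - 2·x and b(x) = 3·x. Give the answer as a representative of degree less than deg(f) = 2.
a · b ≡ -30 (mod f(x))

First multiply in Q[x] without reducing: a · b = -6·x^2 + 12·x. Now divide by f(x) = x^2 - 2·x - 5, eliminating the leading term at each step:
  leading term -6·x^2: subtract (-6)·f(x) = -6·x^2 + 12·x + 30, leaving -30
The degree is now < 2, so this is the remainder. Hence a · b ≡ -30 in Q[x]/(f).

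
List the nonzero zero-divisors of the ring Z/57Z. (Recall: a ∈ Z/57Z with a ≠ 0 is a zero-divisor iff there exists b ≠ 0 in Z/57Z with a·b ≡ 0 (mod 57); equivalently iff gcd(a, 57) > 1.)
nonzero zero-divisors of Z/57Z = {3, 6, 9, 12, 15, 18, 19, 21, 24, 27, 30, 33, 36, 38, 39, 42, 45, 48, 51, 54}

An element a ∈ Z/57Z (with a ≠ 0) is a zero-divisor iff gcd(a, 57) > 1 (because a is a unit precisely when gcd(a, n) = 1, and in Z/nZ every nonzero, non-unit element is a zero-divisor). Scan a = 1, ..., 56 and keep those with gcd(a, 57) > 1:
  gcd(3, 57) = 3, gcd(6, 57) = 3, gcd(9, 57) = 3, gcd(12, 57) = 3, gcd(15, 57) = 3, gcd(18, 57) = 3, gcd(19, 57) = 19, gcd(21, 57) = 3, gcd(24, 57) = 3, gcd(27, 57) = 3, gcd(30, 57) = 3, gcd(33, 57) = 3, gcd(36, 57) = 3, gcd(38, 57) = 19, gcd(39, 57) = 3, gcd(42, 57) = 3, gcd(45, 57) = 3, gcd(48, 57) = 3, gcd(51, 57) = 3, gcd(54, 57) = 3.
All other a ∈ {1, ..., 56} have gcd(a, 57) = 1 and are units. So the nonzero zero-divisors are exactly the 20 values of a appearing in this scan.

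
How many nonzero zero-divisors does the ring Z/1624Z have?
In Z/1624Z each nonzero element is either a unit (gcd with 1624 is 1) or a zero-divisor (gcd > 1). The number of units is φ(1624): factorise 1624 = 2^3 · 7 · 29, so φ(1624) = (2^3 − 2^2) · (7 − 1) · (29 − 1) = 4 · 6 · 28 = 672. The nonzero elements number 1624 − 1 = 1623. Hence the nonzero zero-divisors number 1623 − 672 = 951.

Final answer: Z/1624Z has 951 nonzero zero-divisors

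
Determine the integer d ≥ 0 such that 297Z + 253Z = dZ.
In the PID Z, (a, b) is generated by gcd(a, b). Compute gcd(297, 253) with the extended Euclidean algorithm, tracking rows (r, s, t) with s·297 + t·253 = r:
  row A: (297, 1, 0)   [1·297 + 0·253 = 297]
  row B: (253, 0, 1)   [0·297 + 1·253 = 253]
  297 = 1·253 + 44   → row C = row A − 1·row B = (44, 1, −1)   [check: 1·297 − 1·253 = 44]
  253 = 5·44 + 33   → row D = row B − 5·row C = (33, −5, 6)   [check: −5·297 + 6·253 = 33]
  44 = 1·33 + 11   → row E = row C − 1·row D = (11, 6, −7)   [check: 6·297 − 7·253 = 11]
  33 = 3·11 + 0   → remainder 0, stop. gcd = 11 (last nonzero row E).
So gcd(297, 253) = 11, with Bézout identity 6·297 − 7·253 = 11. Containment (⊇): the Bézout identity exhibits 11 as an element of (297, 253), giving (11) ⊆ (297, 253). Containment (⊆): since 11 | 297 and 11 | 253 (297 = 11·27, 253 = 11·23), every Z-linear combination of 297 and 253 is divisible by 11, so (297, 253) ⊆ (11). Therefore (297, 253) = (11), d = 11.

Final answer: (297, 253) = (11); d = 11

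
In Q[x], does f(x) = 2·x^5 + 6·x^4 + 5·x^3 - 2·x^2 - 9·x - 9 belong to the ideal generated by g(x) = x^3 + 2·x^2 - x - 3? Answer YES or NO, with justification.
In Q[x] the ideal (g) consists of all multiples of g, so f ∈ (g) iff g | f, i.e. iff the remainder of f on division by g is 0. Divide f by g (g is monic, so eliminate the leading term of the running remainder at each step):
  leading term 2·x^5: subtract (2·x^2)·g(x) = 2·x^5 + 4·x^4 - 2·x^3 - 6·x^2, leaving 2·x^4 + 7·x^3 + 4·x^2 - 9·x - 9
  leading term 2·x^4: subtract (2·x)·g(x) = 2·x^4 + 4·x^3 - 2·x^2 - 6·x, leaving 3·x^3 + 6·x^2 - 3·x - 9
  leading term 3·x^3: subtract (3)·g(x) = 3·x^3 + 6·x^2 - 3·x - 9, leaving 0
The remainder is 0, so f(x) = g(x) · h(x) with h(x) = 2·x^2 + 2·x + 3. Hence g | f, i.e. f ∈ (g).

Final answer: YES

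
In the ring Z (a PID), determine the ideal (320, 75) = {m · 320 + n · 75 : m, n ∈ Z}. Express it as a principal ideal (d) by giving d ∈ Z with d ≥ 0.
(320, 75) = (5); d = 5

In the PID Z, (a, b) is generated by gcd(a, b). Compute gcd(320, 75) with the extended Euclidean algorithm, tracking rows (r, s, t) with s·320 + t·75 = r:
  row A: (320, 1, 0)   [1·320 + 0·75 = 320]
  row B: (75, 0, 1)   [0·320 + 1·75 = 75]
  320 = 4·75 + 20   → row C = row A − 4·row B = (20, 1, −4)   [check: 1·320 − 4·75 = 20]
  75 = 3·20 + 15   → row D = row B − 3·row C = (15, −3, 13)   [check: −3·320 + 13·75 = 15]
  20 = 1·15 + 5   → row E = row C − 1·row D = (5, 4, −17)   [check: 4·320 − 17·75 = 5]
  15 = 3·5 + 0   → remainder 0, stop. gcd = 5 (last nonzero row E).
So gcd(320, 75) = 5, with Bézout identity 4·320 − 17·75 = 5. Containment (⊇): the Bézout identity exhibits 5 as an element of (320, 75), giving (5) ⊆ (320, 75). Containment (⊆): since 5 | 320 and 5 | 75 (320 = 5·64, 75 = 5·15), every Z-linear combination of 320 and 75 is divisible by 5, so (320, 75) ⊆ (5). Therefore (320, 75) = (5), d = 5.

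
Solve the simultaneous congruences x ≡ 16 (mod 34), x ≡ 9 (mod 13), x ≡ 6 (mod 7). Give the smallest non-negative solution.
x ≡ 594 (mod 3094); the representative in [0, 3094) is 594

The moduli 34, 13, 7 are pairwise coprime, so by the CRT there is a unique solution mod 34·13·7 = 3094.
Solve by successive substitution. Start with x ≡ 16 (mod 34).
  Combine with x ≡ 9 (mod 13): write x = 16 + 34·t and require 16 + 34·t ≡ 9 (mod 13), i.e. 34·t ≡ 9 − 16 ≡ 6 (mod 13). Since 34^(−1) ≡ 5 (mod 13) (34 ≡ 8 (mod 13)), t ≡ 5·6 ≡ 4 (mod 13). So x ≡ 16 + 34·4 = 152 (mod 442).
  Combine with x ≡ 6 (mod 7): write x = 152 + 442·t and require 152 + 442·t ≡ 6 (mod 7), i.e. 442·t ≡ 6 − 152 ≡ 1 (mod 7). Since 442^(−1) ≡ 1 (mod 7) (442 ≡ 1 (mod 7)), t ≡ 1·1 ≡ 1 (mod 7). So x ≡ 152 + 442·1 = 594 (mod 3094).
Unique solution in [0, 3094): x = 594.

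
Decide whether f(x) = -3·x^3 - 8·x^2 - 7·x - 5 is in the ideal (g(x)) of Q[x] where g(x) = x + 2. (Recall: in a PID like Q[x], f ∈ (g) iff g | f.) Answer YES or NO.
NO

In Q[x] the ideal (g) consists of all multiples of g, so f ∈ (g) iff g | f, i.e. iff the remainder of f on division by g is 0. Divide f by g (g is monic, so eliminate the leading term of the running remainder at each step):
  leading term -3·x^3: subtract (-3·x^2)·g(x) = -3·x^3 - 6·x^2, leaving -2·x^2 - 7·x - 5
  leading term -2·x^2: subtract (-2·x)·g(x) = -2·x^2 - 4·x, leaving -3·x - 5
  leading term -3·x: subtract (-3)·g(x) = -3·x - 6, leaving 1
The remainder r(x) = 1 ≠ 0 (and deg r < deg g), so g ∤ f, i.e. f ∉ (g).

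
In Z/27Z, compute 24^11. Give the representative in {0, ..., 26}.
0

Use repeated squaring. Binary(11) = 1011. Walk through the bits of the exponent 11 left-to-right: at each bit after the leading one, square the running value, then multiply by 24 if the bit is 1 (always reducing mod 27):
  bit 1 = 1 (leading): start with 24.
  bit 2 = 0: square 24^2 = 576 ≡ 9 (mod 27).
  bit 3 = 1: square 9^2 = 81 ≡ 0; bit is 1, so multiply 0·24 = 0 (mod 27).
  bit 4 = 1: square 0^2 = 0; bit is 1, so multiply 0·24 = 0 (mod 27).
Final value: 24^11 ≡ 0 (mod 27).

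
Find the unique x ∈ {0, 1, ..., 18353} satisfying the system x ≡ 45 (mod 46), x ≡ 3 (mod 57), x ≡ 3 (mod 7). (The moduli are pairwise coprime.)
x ≡ 13569 (mod 18354); the representative in [0, 18354) is 13569

The moduli 46, 57, 7 are pairwise coprime, so by the CRT there is a unique solution mod 46·57·7 = 18354.
Solve by successive substitution. Start with x ≡ 45 (mod 46).
  Combine with x ≡ 3 (mod 57): write x = 45 + 46·t and require 45 + 46·t ≡ 3 (mod 57), i.e. 46·t ≡ 3 − 45 ≡ 15 (mod 57). Since 46^(−1) ≡ 31 (mod 57), t ≡ 31·15 ≡ 9 (mod 57). So x ≡ 45 + 46·9 = 459 (mod 2622).
  Combine with x ≡ 3 (mod 7): write x = 459 + 2622·t and require 459 + 2622·t ≡ 3 (mod 7), i.e. 2622·t ≡ 3 − 459 ≡ 6 (mod 7). Since 2622^(−1) ≡ 2 (mod 7) (2622 ≡ 4 (mod 7)), t ≡ 2·6 ≡ 5 (mod 7). So x ≡ 459 + 2622·5 = 13569 (mod 18354).
Unique solution in [0, 18354): x = 13569.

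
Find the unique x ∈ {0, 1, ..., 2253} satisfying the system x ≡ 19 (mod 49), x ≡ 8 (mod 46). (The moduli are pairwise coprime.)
The moduli 49, 46 are pairwise coprime, so by the CRT there is a unique solution mod 49·46 = 2254.
Solve by successive substitution. Start with x ≡ 19 (mod 49).
  Combine with x ≡ 8 (mod 46): write x = 19 + 49·t and require 19 + 49·t ≡ 8 (mod 46), i.e. 49·t ≡ 8 − 19 ≡ 35 (mod 46). Since 49^(−1) ≡ 31 (mod 46) (49 ≡ 3 (mod 46)), t ≡ 31·35 ≡ 27 (mod 46). So x ≡ 19 + 49·27 = 1342 (mod 2254).
Unique solution in [0, 2254): x = 1342.

Final answer: x ≡ 1342 (mod 2254); the representative in [0, 2254) is 1342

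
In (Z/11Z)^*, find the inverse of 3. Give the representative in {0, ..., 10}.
Apply the extended Euclidean algorithm to (11, 3), tracking rows (r, s, t) with s·11 + t·3 = r. Each division r_prev = q·r_cur + r_new produces the new row as (previous row) − q·(current row):
  row A: (11, 1, 0)   [1·11 + 0·3 = 11]
  row B: (3, 0, 1)   [0·11 + 1·3 = 3]
  11 = 3·3 + 2   → row C = row A − 3·row B = (2, 1, −3)   [check: 1·11 − 3·3 = 2]
  3 = 1·2 + 1   → row D = row B − 1·row C = (1, −1, 4)   [check: −1·11 + 4·3 = 1]
  2 = 2·1 + 0   → remainder 0, stop. gcd = 1 (last nonzero row D).
The gcd is 1, so 3 is invertible mod 11. The last nonzero row gives −1·11 + 4·3 = 1, so t = 4. So 3^(−1) ≡ 4 (mod 11). Verify: 3 · 4 = 12 ≡ 1 (mod 11). ✓

Final answer: 3^(−1) ≡ 4 (mod 11)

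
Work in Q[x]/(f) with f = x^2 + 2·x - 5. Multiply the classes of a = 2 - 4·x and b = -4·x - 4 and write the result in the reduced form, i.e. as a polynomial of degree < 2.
a · b ≡ 72 - 24·x (mod f(x))

First multiply in Q[x] without reducing: a · b = 16·x^2 + 8·x - 8. Now divide by f(x) = x^2 + 2·x - 5, eliminating the leading term at each step:
  leading term 16·x^2: subtract (16)·f(x) = 16·x^2 + 32·x - 80, leaving 72 - 24·x
The degree is now < 2, so this is the remainder. Hence a · b ≡ 72 - 24·x in Q[x]/(f).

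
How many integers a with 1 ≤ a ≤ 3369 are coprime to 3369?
2244

The number of a ∈ {1, ..., 3369} with gcd(a, 3369) = 1 is by definition Euler's totient φ(3369). φ is multiplicative, with φ(p^e) = p^e − p^(e−1). Factorise 3369 = 3 · 1123. Then
  φ(3369) = (3 − 1) · (1123 − 1) = 2 · 1122 = 2244.
So there are 2244 such integers.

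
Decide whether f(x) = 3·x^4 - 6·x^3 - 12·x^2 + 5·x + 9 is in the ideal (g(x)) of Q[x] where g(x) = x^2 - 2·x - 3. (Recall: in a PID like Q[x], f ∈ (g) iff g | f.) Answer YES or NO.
In Q[x] the ideal (g) consists of all multiples of g, so f ∈ (g) iff g | f, i.e. iff the remainder of f on division by g is 0. Divide f by g (g is monic, so eliminate the leading term of the running remainder at each step):
  leading term 3·x^4: subtract (3·x^2)·g(x) = 3·x^4 - 6·x^3 - 9·x^2, leaving -3·x^2 + 5·x + 9
  leading term -3·x^2: subtract (-3)·g(x) = -3·x^2 + 6·x + 9, leaving -x
The remainder r(x) = -x ≠ 0 (and deg r < deg g), so g ∤ f, i.e. f ∉ (g).

Final answer: NO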